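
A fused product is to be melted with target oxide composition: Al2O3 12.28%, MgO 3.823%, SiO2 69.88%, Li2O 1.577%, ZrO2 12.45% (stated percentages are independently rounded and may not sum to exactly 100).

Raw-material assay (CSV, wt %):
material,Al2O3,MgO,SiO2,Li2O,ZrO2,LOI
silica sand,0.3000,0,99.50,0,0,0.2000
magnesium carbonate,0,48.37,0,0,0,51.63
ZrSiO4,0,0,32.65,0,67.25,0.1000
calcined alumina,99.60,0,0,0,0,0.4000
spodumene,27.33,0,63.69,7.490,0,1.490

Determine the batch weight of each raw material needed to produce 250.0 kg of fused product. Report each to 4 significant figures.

Batch per 250.0 kg fused product:
  silica sand: 126.7 kg
  magnesium carbonate: 19.76 kg
  ZrSiO4: 46.28 kg
  calcined alumina: 16.00 kg
  spodumene: 52.64 kg
Total batch = 261.4 kg; LOI loss = 11.35 kg; yield = 95.66%

The whole derivation runs at exact precision at each step. In-progress results are displayed rounded off to 4 significant figures in the working; each reported result takes just one rounding — the derived quantities, including glass mass, the yield, totals, LOI, five oxide percentages, are re-derived from the weighed amounts per 250.0 kg of glass in full precision, as they appear in the question or the answer.
Per-oxide target masses for 250.0 kg fused product:
  Al2O3: 12.28% × 250.0 = 30.70 kg
  MgO: 3.823% × 250.0 = 9.558 kg
  SiO2: 69.88% × 250.0 = 174.7 kg
  Li2O: 1.577% × 250.0 = 3.942 kg
  ZrO2: 12.45% × 250.0 = 31.12 kg
Checking each oxide sum on the weights just shown, per the basis as stated (each sum matches its target mass once rounding is allowed for):
  Al2O3: 126.7·0.003000 + 16.00·0.9960 + 52.64·0.2733 = 30.70 kg (target 30.70 kg)
  MgO: 19.76·0.4837 = 9.558 kg (target 9.558 kg)
  SiO2: 126.7·0.9950 + 46.28·0.3265 + 52.64·0.6369 = 174.7 kg (target 174.7 kg)
  Li2O: 52.64·0.07490 = 3.943 kg (target 3.942 kg)
  ZrO2: 46.28·0.6725 = 31.12 kg (target 31.12 kg)
Glass-mass bookkeeping: the batch minus its LOI: 250.0 kg (the targets, summed, come to 250.0 kg; basis as stated: 250.0 kg — rounding explains the deltas).
Total batch = Σ batch = 261.4 kg; the LOI term Σ batch·LOI equals 11.35 kg; the yield ratio, glass ÷ batch: 95.66%.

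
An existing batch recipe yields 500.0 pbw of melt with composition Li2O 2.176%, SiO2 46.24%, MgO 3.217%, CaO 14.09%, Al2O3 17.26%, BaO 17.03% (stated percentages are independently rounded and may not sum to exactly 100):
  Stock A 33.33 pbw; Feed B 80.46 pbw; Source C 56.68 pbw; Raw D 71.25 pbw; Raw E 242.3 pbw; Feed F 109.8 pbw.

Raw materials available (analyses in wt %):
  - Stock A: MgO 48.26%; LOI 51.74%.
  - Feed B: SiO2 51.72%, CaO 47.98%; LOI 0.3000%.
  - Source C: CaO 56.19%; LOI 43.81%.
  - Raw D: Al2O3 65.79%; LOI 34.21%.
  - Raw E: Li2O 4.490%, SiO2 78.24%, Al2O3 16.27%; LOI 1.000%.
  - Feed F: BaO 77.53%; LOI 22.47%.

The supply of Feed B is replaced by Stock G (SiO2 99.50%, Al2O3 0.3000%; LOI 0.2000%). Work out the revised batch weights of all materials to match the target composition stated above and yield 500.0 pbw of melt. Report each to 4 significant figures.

Every computation carries full precision from start to finish — in-progress results are shown (rounded to 4 significant digits) across the worked steps; every reported value takes a single rounding — all derived quantities (six oxide percentages, yield, LOI, the totals, glass mass) are rebuilt using the weight values per 500.0 pbw of glass in full float precision, as written in problem or answer.
Target oxide masses per 500.0 pbw melt:
  Li2O: 2.176% × 500.0 = 10.88 pbw
  SiO2: 46.24% × 500.0 = 231.2 pbw
  MgO: 3.217% × 500.0 = 16.08 pbw
  CaO: 14.09% × 500.0 = 70.45 pbw
  Al2O3: 17.26% × 500.0 = 86.30 pbw
  BaO: 17.03% × 500.0 = 85.15 pbw
Balance tally, oxide-wise, working from each reported weight, versus the basis set out (summed amounts equal target values exact up to rounding of places):
  Li2O: 242.3·0.04490 = 10.88 pbw (target 10.88 pbw)
  SiO2: 41.82·0.9950 + 242.3·0.7824 = 231.2 pbw (target 231.2 pbw)
  MgO: 33.33·0.4826 = 16.09 pbw (target 16.08 pbw)
  CaO: 125.4·0.5619 = 70.46 pbw (target 70.45 pbw)
  Al2O3: 41.82·0.003000 + 71.06·0.6579 + 242.3·0.1627 = 86.30 pbw (target 86.30 pbw)
  BaO: 109.8·0.7753 = 85.13 pbw (target 85.15 pbw)
Glass-mass sanity pass: total charge less LOI = 500.0 pbw (the targets, summed, come to 500.1 pbw; stated basis 500.0 pbw — gaps are rounding artifacts).
Adding the batch up: Σ batch = 623.7 pbw; the LOI term Σ batch·LOI equals 123.7 pbw; yield, glass over the total, = 80.17%.

Revised batch per 500.0 pbw melt:
  Stock A: 33.33 pbw
  Stock G: 41.82 pbw
  Source C: 125.4 pbw
  Raw D: 71.06 pbw
  Raw E: 242.3 pbw
  Feed F: 109.8 pbw
Total batch = 623.7 pbw; LOI loss = 123.7 pbw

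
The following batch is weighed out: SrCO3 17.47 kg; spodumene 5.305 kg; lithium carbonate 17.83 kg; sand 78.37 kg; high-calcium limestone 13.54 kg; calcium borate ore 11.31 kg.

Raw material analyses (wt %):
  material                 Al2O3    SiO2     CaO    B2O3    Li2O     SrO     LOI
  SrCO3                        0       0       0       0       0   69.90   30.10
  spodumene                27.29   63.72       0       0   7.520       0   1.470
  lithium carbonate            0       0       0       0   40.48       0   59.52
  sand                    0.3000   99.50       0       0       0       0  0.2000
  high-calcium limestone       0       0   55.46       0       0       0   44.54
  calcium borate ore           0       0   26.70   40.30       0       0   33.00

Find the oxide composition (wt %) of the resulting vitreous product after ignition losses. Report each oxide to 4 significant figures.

Values along the way appear rounded to four significant digits at each printed step; each numeric step maintains full float precision through the solve. A single rounding yields each reported value; all derived quantities are carried in full float precision (the totals, the yield, the six compositions, ignition loss, glass mass) from the batch weights per 118.0 kg of glass, as written in question or answer.
Per-oxide mass from batch:
  Al2O3: 5.305·0.2729 + 78.37·0.003000 = 1.683 kg
  SiO2: 5.305·0.6372 + 78.37·0.9950 = 81.36 kg
  CaO: 13.54·0.5546 + 11.31·0.2670 = 10.53 kg
  B2O3: 11.31·0.4030 = 4.558 kg
  Li2O: 5.305·0.07520 + 17.83·0.4048 = 7.617 kg
  SrO: 17.47·0.6990 = 12.21 kg
LOI: 17.47·0.3010 + 5.305·0.01470 + 17.83·0.5952 + 78.37·0.002000 + 13.54·0.4454 + 11.31·0.3300 = 25.87 kg
Net of LOI, the glass mass = 143.8 − 25.87 = 118.0 kg (consistent with Σ oxide mass)
percent by weight: oxide/glass ×100

Glass mass = 118.0 kg (batch 143.8 − LOI 25.87).
Composition: Al2O3 1.427%, SiO2 68.97%, CaO 8.926%, B2O3 3.864%, Li2O 6.457%, SrO 10.35%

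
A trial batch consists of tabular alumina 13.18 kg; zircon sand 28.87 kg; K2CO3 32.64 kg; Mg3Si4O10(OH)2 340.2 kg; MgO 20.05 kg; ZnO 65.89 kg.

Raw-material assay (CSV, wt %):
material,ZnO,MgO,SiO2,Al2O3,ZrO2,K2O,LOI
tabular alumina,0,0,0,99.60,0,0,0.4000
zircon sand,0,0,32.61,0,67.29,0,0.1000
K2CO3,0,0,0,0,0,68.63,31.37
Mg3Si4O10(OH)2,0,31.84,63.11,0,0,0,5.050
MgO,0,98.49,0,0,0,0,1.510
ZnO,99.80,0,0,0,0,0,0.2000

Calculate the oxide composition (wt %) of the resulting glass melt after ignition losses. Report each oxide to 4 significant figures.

Intermediates are displayed (rounded to four significant figures) alongside each step — each numeric step maintains full precision in every operation — every reported result takes a single rounding — all derived quantities are recomputed at full float precision (the six compositions, totals, LOI, the yield, net glass mass) from the weighed amounts per 472.9 kg of glass, precisely as stated by the problem or answer text.
Delivered oxide masses:
  ZnO: 65.89·0.9980 = 65.76 kg
  MgO: 340.2·0.3184 + 20.05·0.9849 = 128.1 kg
  SiO2: 28.87·0.3261 + 340.2·0.6311 = 224.1 kg
  Al2O3: 13.18·0.9960 = 13.13 kg
  ZrO2: 28.87·0.6729 = 19.43 kg
  K2O: 32.64·0.6863 = 22.40 kg
LOI: 13.18·0.004000 + 28.87·0.001000 + 32.64·0.3137 + 340.2·0.05050 + 20.05·0.01510 + 65.89·0.002000 = 27.94 kg
Glass = total batch minus LOI = 500.8 − 27.94 = 472.9 kg (matching Σ of the oxides)
percent by weight: oxide/glass ×100

Glass mass = 472.9 kg (batch 500.8 − LOI 27.94).
Composition: ZnO 13.91%, MgO 27.08%, SiO2 47.39%, Al2O3 2.776%, ZrO2 4.108%, K2O 4.737%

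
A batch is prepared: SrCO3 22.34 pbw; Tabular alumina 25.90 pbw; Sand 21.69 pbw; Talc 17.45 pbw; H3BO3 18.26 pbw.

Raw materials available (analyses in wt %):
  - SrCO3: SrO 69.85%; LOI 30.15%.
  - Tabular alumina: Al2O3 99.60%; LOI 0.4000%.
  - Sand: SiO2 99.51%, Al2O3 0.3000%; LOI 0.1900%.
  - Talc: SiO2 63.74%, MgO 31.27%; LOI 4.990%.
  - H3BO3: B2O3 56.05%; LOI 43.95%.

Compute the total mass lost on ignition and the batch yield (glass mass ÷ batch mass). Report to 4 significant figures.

LOI loss = 15.78 pbw; glass = 89.86 pbw; yield = 85.07%

Each numeric step runs at full float precision at every stage — the intermediate values are displayed with 4-significant-figure rounding in the working. Each reported number takes a single rounding. Derived quantities (the totals, five oxide percentages, glass mass, LOI, yield) are carried at full precision from the batch weights on 89.86 pbw of glass, as given in the question or the answer.
Per-material ignition loss:
  SrCO3: 22.34 × 0.3015 = 6.736 pbw
  Tabular alumina: 25.90 × 0.004000 = 0.1036 pbw
  Sand: 21.69 × 0.001900 = 0.04121 pbw
  Talc: 17.45 × 0.04990 = 0.8708 pbw
  H3BO3: 18.26 × 0.4395 = 8.025 pbw
Total LOI = 15.78 pbw
Glass = batch − LOI = 105.6 − 15.78 = 89.86 pbw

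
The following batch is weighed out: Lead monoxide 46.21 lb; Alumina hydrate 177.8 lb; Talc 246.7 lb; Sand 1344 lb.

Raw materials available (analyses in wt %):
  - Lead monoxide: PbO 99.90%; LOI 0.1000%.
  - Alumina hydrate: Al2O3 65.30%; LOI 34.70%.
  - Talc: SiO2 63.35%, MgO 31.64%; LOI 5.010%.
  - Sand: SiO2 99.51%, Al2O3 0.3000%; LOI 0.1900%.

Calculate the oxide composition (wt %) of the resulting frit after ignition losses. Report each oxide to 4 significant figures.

Glass mass = 1738 lb (batch 1815 − LOI 76.66).
Composition: SiO2 85.94%, PbO 2.656%, Al2O3 6.912%, MgO 4.491%

All arithmetic keeps exact precision all the way through. Intermediates appear (rounded to four significant digits) on the page; each reported value undergoes a single rounding — the derived quantities (totals, LOI, the yield, four oxide percentages, net glass mass) are recomputed starting from the weights on 1738 lb of glass in full float precision, as set out in either problem or answer.
Mass of each oxide from the mix:
  SiO2: 246.7·0.6335 + 1344·0.9951 = 1494 lb
  PbO: 46.21·0.9990 = 46.16 lb
  Al2O3: 177.8·0.6530 + 1344·0.003000 = 120.1 lb
  MgO: 246.7·0.3164 = 78.06 lb
LOI: 46.21·0.001000 + 177.8·0.3470 + 246.7·0.05010 + 1344·0.001900 = 76.66 lb
Net of LOI, the glass mass = 1815 − 76.66 = 1738 lb (consistent with Σ oxide mass)
each wt % is 100 × oxide ÷ glass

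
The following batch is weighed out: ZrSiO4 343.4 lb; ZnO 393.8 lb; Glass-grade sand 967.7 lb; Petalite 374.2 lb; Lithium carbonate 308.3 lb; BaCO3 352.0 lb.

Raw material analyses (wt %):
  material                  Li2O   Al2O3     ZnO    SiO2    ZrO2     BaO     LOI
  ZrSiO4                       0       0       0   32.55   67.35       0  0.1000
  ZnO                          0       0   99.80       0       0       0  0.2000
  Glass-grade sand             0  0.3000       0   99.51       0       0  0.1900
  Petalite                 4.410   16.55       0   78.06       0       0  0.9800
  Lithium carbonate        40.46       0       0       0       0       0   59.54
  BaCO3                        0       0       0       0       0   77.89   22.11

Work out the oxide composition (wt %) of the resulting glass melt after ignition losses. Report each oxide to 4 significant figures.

Each numeric step holds full float precision throughout; mid-chain values appear with 4-significant-figure rounding at each printed step. Each reported number is rounded exactly once — the derived quantities (yield, glass mass, ignition loss, the six compositions, the totals) are computed in full float precision from the batch weights per 2471 lb of glass, as quoted within question or answer.
Delivered oxide masses:
  Li2O: 374.2·0.04410 + 308.3·0.4046 = 141.2 lb
  Al2O3: 967.7·0.003000 + 374.2·0.1655 = 64.83 lb
  ZnO: 393.8·0.9980 = 393.0 lb
  SiO2: 343.4·0.3255 + 967.7·0.9951 + 374.2·0.7806 = 1367 lb
  ZrO2: 343.4·0.6735 = 231.3 lb
  BaO: 352.0·0.7789 = 274.2 lb
LOI: 343.4·0.001000 + 393.8·0.002000 + 967.7·0.001900 + 374.2·0.009800 + 308.3·0.5954 + 352.0·0.2211 = 268.0 lb
Net of LOI, the glass mass = 2739 − 268.0 = 2471 lb (the oxide masses sum to this)
oxide / glass × 100 gives the wt %

Glass mass = 2471 lb (batch 2739 − LOI 268.0).
Composition: Li2O 5.715%, Al2O3 2.623%, ZnO 15.90%, SiO2 55.31%, ZrO2 9.358%, BaO 11.09%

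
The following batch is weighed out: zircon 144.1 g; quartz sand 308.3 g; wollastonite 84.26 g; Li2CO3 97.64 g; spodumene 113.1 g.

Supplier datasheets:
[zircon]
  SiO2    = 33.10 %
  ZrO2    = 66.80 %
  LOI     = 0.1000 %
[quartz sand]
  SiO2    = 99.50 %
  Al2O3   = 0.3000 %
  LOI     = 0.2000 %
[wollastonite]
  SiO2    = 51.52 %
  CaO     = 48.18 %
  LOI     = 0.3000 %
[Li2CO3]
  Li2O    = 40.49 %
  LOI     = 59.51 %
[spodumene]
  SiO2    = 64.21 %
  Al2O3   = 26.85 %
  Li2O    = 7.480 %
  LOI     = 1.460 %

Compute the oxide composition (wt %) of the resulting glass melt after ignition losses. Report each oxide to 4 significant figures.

Intermediates are printed with 4-significant-digit rounding within the worked lines. All arithmetic runs at full float precision at all times — a single rounding yields every reported value; derived quantities, including ignition loss, glass mass, five oxide percentages, the yield, totals, are recomputed from the batch weights for 686.6 g of glass in full float precision, as written in problem or answer.
Oxide masses out of the charge:
  SiO2: 144.1·0.3310 + 308.3·0.9950 + 84.26·0.5152 + 113.1·0.6421 = 470.5 g
  CaO: 84.26·0.4818 = 40.60 g
  ZrO2: 144.1·0.6680 = 96.26 g
  Al2O3: 308.3·0.003000 + 113.1·0.2685 = 31.29 g
  Li2O: 97.64·0.4049 + 113.1·0.07480 = 47.99 g
LOI: 144.1·0.001000 + 308.3·0.002000 + 84.26·0.003000 + 97.64·0.5951 + 113.1·0.01460 = 60.77 g
Resulting glass, batch − LOI: 747.4 − 60.77 = 686.6 g (equal to the oxide-mass sum)
percent share: oxide ÷ glass, ×100

Glass mass = 686.6 g (batch 747.4 − LOI 60.77).
Composition: SiO2 68.52%, CaO 5.912%, ZrO2 14.02%, Al2O3 4.557%, Li2O 6.990%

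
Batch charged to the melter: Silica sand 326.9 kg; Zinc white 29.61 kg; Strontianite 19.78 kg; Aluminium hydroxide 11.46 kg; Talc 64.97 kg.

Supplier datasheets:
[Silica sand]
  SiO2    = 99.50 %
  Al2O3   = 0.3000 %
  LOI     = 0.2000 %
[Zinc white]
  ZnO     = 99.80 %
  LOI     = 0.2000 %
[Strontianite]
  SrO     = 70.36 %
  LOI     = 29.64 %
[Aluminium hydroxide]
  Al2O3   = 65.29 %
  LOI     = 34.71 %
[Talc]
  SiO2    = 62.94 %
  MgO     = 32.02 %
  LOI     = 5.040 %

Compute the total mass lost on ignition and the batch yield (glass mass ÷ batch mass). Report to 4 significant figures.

Every computation carries exact precision end to end; working values are displayed, rounded to four significant digits, across the worked steps — every reported figure receives exactly one rounding; the derived quantities are rebuilt from the weighed amounts on 438.9 kg of glass at exact precision (totals, net glass mass, yield, LOI, five oxide percentages) exactly as shown in either problem or answer.
Per-material ignition loss:
  Silica sand: 326.9 × 0.002000 = 0.6538 kg
  Zinc white: 29.61 × 0.002000 = 0.05922 kg
  Strontianite: 19.78 × 0.2964 = 5.863 kg
  Aluminium hydroxide: 11.46 × 0.3471 = 3.978 kg
  Talc: 64.97 × 0.05040 = 3.274 kg
Total LOI = 13.83 kg
Glass = batch − LOI = 452.7 − 13.83 = 438.9 kg

LOI loss = 13.83 kg; glass = 438.9 kg; yield = 96.95%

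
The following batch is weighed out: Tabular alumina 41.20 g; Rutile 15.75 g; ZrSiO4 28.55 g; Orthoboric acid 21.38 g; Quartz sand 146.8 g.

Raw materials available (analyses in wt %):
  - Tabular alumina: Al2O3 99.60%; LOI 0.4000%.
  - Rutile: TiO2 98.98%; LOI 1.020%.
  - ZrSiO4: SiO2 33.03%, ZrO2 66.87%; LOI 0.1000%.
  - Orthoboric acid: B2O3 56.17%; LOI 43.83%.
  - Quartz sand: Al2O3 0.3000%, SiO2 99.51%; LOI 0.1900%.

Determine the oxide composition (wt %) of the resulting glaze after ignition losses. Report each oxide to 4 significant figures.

Glass mass = 243.7 g (batch 253.7 − LOI 10.00).
Composition: B2O3 4.928%, Al2O3 17.02%, SiO2 63.82%, TiO2 6.398%, ZrO2 7.835%

All internal work holds full precision from start to finish; values along the way are displayed (rounded to four significant figures) as written — every reported figure sees exactly one rounding; the derived quantities are re-derived in full float precision (totals, five oxide percentages, net glass mass, ignition loss, yield) starting from the weights at 243.7 g of glass, exactly as printed in the problem or answer text.
Oxide-by-oxide delivered mass:
  B2O3: 21.38·0.5617 = 12.01 g
  Al2O3: 41.20·0.9960 + 146.8·0.003000 = 41.48 g
  SiO2: 28.55·0.3303 + 146.8·0.9951 = 155.5 g
  TiO2: 15.75·0.9898 = 15.59 g
  ZrO2: 28.55·0.6687 = 19.09 g
LOI: 41.20·0.004000 + 15.75·0.01020 + 28.55·0.001000 + 21.38·0.4383 + 146.8·0.001900 = 10.00 g
Glass = total batch minus LOI = 253.7 − 10.00 = 243.7 g (equal to the oxide-mass sum)
wt % = 100 × oxide mass / glass mass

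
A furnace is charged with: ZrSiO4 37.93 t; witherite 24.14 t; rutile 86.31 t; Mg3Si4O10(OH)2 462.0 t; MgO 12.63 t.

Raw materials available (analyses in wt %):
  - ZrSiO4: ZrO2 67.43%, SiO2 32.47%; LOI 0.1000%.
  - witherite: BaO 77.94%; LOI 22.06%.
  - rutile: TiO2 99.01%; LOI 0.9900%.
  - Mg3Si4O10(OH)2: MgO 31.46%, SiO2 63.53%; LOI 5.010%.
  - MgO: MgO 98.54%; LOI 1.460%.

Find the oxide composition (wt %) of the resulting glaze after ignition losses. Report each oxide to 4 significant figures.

The working math carries full float precision at every stage — mid-chain values are displayed (rounded to four significant figures) between the steps; exactly one rounding goes into every reported result; derived quantities are recomputed from the weighed amounts per 593.5 t of glass in full float precision (five oxide percentages, net glass mass, yield, ignition loss, totals) as written in the question or the answer.
What the batch supplies per oxide:
  ZrO2: 37.93·0.6743 = 25.58 t
  MgO: 462.0·0.3146 + 12.63·0.9854 = 157.8 t
  SiO2: 37.93·0.3247 + 462.0·0.6353 = 305.8 t
  TiO2: 86.31·0.9901 = 85.46 t
  BaO: 24.14·0.7794 = 18.81 t
LOI: 37.93·0.001000 + 24.14·0.2206 + 86.31·0.009900 + 462.0·0.05010 + 12.63·0.01460 = 29.55 t
batch − LOI leaves glass = 623.0 − 29.55 = 593.5 t (= Σ oxide masses)
oxide / glass × 100 gives the wt %

Glass mass = 593.5 t (batch 623.0 − LOI 29.55).
Composition: ZrO2 4.310%, MgO 26.59%, SiO2 51.53%, TiO2 14.40%, BaO 3.170%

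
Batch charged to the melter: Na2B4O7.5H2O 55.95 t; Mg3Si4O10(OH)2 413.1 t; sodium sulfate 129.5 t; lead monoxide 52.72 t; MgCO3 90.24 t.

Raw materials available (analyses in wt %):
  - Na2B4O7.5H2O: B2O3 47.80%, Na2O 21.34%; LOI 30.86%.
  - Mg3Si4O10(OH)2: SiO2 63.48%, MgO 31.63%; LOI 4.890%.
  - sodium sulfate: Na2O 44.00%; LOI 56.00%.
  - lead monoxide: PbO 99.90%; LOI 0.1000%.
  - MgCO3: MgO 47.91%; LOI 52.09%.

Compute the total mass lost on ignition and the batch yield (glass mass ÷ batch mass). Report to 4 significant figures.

Intermediates are printed rounded to four significant figures. Every computation keeps full float precision from first step to last; a single rounding produces every reported result; derived quantities are re-derived at exact precision (net glass mass, ignition loss, five oxide percentages, the yield, the totals) from the batch weights on 584.5 t of glass, as set out in the problem or the answer.
Per-material ignition loss:
  Na2B4O7.5H2O: 55.95 × 0.3086 = 17.27 t
  Mg3Si4O10(OH)2: 413.1 × 0.04890 = 20.20 t
  sodium sulfate: 129.5 × 0.5600 = 72.52 t
  lead monoxide: 52.72 × 0.001000 = 0.05272 t
  MgCO3: 90.24 × 0.5209 = 47.01 t
Total LOI = 157.0 t
Glass = batch − LOI = 741.5 − 157.0 = 584.5 t

LOI loss = 157.0 t; glass = 584.5 t; yield = 78.82%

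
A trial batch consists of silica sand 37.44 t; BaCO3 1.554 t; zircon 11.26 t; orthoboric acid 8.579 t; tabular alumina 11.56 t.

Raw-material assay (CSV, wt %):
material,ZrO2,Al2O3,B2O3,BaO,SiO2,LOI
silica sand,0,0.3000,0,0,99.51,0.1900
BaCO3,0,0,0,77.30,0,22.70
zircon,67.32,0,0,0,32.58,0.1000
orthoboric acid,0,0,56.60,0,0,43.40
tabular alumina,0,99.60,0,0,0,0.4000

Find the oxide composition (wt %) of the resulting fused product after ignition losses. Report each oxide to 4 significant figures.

Values along the way are printed (rounded to 4 significant digits) in the working — each numeric step maintains exact precision throughout. Every reported number takes exactly one rounding; derived quantities, including the five compositions, glass mass, the totals, LOI, yield, are re-derived from the batch weights for 66.19 t of glass in exact precision, as they appear in the question or the answer.
Oxide masses out of the charge:
  ZrO2: 11.26·0.6732 = 7.580 t
  Al2O3: 37.44·0.003000 + 11.56·0.9960 = 11.63 t
  B2O3: 8.579·0.5660 = 4.856 t
  BaO: 1.554·0.7730 = 1.201 t
  SiO2: 37.44·0.9951 + 11.26·0.3258 = 40.93 t
LOI: 37.44·0.001900 + 1.554·0.2270 + 11.26·0.001000 + 8.579·0.4340 + 11.56·0.004000 = 4.205 t
Glass mass = batch − LOI = 70.39 − 4.205 = 66.19 t (consistent with Σ oxide mass)
wt % = 100 × oxide mass / glass mass

Glass mass = 66.19 t (batch 70.39 − LOI 4.205).
Composition: ZrO2 11.45%, Al2O3 17.57%, B2O3 7.336%, BaO 1.815%, SiO2 61.83%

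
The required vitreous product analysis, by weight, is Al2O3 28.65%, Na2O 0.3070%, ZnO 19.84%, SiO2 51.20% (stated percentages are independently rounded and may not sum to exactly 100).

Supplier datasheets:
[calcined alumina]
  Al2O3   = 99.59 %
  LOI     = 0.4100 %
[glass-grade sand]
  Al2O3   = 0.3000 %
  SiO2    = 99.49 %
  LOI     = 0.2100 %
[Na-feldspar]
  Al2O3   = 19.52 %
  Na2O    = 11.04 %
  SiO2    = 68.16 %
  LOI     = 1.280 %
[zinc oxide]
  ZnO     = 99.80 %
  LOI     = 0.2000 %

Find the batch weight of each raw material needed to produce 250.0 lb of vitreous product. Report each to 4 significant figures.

Working values appear rounded off to 4 significant figures within the worked lines. Each numeric step carries full precision from first step to last. A single rounding produces each reported value; derived quantities are computed using the weight values for 250.0 lb of glass at exact precision (glass mass, the yield, the four compositions, ignition loss, totals) as written in either problem or answer.
Target masses of each oxide per 250.0 lb vitreous product:
  Al2O3: 28.65% × 250.0 = 71.62 lb
  Na2O: 0.3070% × 250.0 = 0.7675 lb
  ZnO: 19.84% × 250.0 = 49.60 lb
  SiO2: 51.20% × 250.0 = 128.0 lb
Mass-balance tally per oxide applying the batch weights above, per the basis as stated (delivered sums recover each target exact up to rounding of places):
  Al2O3: 70.18·0.9959 + 123.9·0.003000 + 6.952·0.1952 = 71.62 lb (target 71.62 lb)
  Na2O: 6.952·0.1104 = 0.7675 lb (target 0.7675 lb)
  ZnO: 49.70·0.9980 = 49.60 lb (target 49.60 lb)
  SiO2: 123.9·0.9949 + 6.952·0.6816 = 128.0 lb (target 128.0 lb)
Mass balance on the glass: whole batch net of LOI = 250.0 lb (the targets, summed, come to 250.0 lb; against the stated basis, 250.0 lb — gaps are rounding artifacts).
Whole-batch sum: Σ batch = 250.7 lb; LOI loss = Σ batch·LOI = 0.7363 lb; as yield: glass ÷ batch → 99.71%.

Batch per 250.0 lb vitreous product:
  calcined alumina: 70.18 lb
  glass-grade sand: 123.9 lb
  Na-feldspar: 6.952 lb
  zinc oxide: 49.70 lb
Total batch = 250.7 lb; LOI loss = 0.7363 lb; yield = 99.71%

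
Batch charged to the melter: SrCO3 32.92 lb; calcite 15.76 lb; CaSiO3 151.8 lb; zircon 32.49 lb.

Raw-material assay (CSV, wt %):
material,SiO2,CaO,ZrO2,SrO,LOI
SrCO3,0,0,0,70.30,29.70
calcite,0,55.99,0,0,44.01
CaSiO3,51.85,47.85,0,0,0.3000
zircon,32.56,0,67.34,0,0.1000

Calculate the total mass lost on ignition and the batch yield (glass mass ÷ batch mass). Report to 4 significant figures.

LOI loss = 17.20 lb; glass = 215.8 lb; yield = 92.62%

All internal work carries full precision end to end — mid-chain values are displayed (rounded to 4 significant digits) in the working; each reported number receives exactly one rounding. The derived quantities, which include glass mass, the four compositions, the totals, yield, ignition loss, are rebuilt at exact precision, as quoted within either problem or answer, from the weighed amounts on 215.8 lb of glass.
Material-by-material LOI:
  SrCO3: 32.92 × 0.2970 = 9.777 lb
  calcite: 15.76 × 0.4401 = 6.936 lb
  CaSiO3: 151.8 × 0.003000 = 0.4554 lb
  zircon: 32.49 × 0.001000 = 0.03249 lb
Total LOI = 17.20 lb
Glass = batch − LOI = 233.0 − 17.20 = 215.8 lb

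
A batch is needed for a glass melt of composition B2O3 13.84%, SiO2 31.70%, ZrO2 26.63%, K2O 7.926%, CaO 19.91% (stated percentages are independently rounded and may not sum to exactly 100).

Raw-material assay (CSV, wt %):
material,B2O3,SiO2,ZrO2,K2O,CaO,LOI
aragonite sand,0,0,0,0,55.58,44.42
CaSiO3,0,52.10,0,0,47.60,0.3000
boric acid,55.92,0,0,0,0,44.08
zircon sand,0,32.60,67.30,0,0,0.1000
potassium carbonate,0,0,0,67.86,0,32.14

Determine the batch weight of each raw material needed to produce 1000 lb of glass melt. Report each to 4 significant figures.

All arithmetic holds exact precision at every stage; in-progress results are displayed, with 4-significant-figure rounding, in the working; each reported number is rounded only once; all derived quantities (yield, the five compositions, totals, ignition loss, glass mass) are recomputed using the weight values on 1000 lb of glass in full precision, exactly as shown in problem or answer.
Target oxide masses per 1000 lb glass melt:
  B2O3: 13.84% × 1000 = 138.4 lb
  SiO2: 31.70% × 1000 = 317.0 lb
  ZrO2: 26.63% × 1000 = 266.3 lb
  K2O: 7.926% × 1000 = 79.26 lb
  CaO: 19.91% × 1000 = 199.1 lb
Oxide-by-oxide audit using the reported weights, at the basis given (sums match the target masses up to rounding of the answer):
  B2O3: 247.5·0.5592 = 138.4 lb (target 138.4 lb)
  SiO2: 360.9·0.5210 + 395.7·0.3260 = 317.0 lb (target 317.0 lb)
  ZrO2: 395.7·0.6730 = 266.3 lb (target 266.3 lb)
  K2O: 116.8·0.6786 = 79.26 lb (target 79.26 lb)
  CaO: 49.18·0.5558 + 360.9·0.4760 = 199.1 lb (target 199.1 lb)
Glass-mass bookkeeping: the batch minus its LOI: 1000 lb (summing oxide targets gives 1000 lb; against the stated basis, 1000 lb — differing by rounding only).
Summing the batch: Σ batch = 1170 lb; the LOI term Σ batch·LOI equals 170.0 lb; yield = glass ÷ total batch = 85.47%.

Batch per 1000 lb glass melt:
  aragonite sand: 49.18 lb
  CaSiO3: 360.9 lb
  boric acid: 247.5 lb
  zircon sand: 395.7 lb
  potassium carbonate: 116.8 lb
Total batch = 1170 lb; LOI loss = 170.0 lb; yield = 85.47%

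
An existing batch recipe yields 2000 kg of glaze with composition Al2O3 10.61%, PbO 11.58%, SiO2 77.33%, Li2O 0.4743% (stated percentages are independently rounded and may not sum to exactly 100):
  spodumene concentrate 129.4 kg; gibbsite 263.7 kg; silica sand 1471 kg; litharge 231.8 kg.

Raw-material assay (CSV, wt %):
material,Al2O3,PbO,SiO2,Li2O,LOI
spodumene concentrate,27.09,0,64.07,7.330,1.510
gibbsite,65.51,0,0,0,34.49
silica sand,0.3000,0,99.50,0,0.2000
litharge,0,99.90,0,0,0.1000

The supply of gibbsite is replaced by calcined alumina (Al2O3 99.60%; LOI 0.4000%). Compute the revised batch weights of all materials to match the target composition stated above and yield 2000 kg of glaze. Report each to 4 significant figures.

Revised batch per 2000 kg glaze:
  spodumene concentrate: 129.4 kg
  calcined alumina: 173.4 kg
  silica sand: 1471 kg
  litharge: 231.8 kg
Total batch = 2006 kg; LOI loss = 5.821 kg

Each numeric step carries full float precision in every operation; values along the way are shown, rounded to four significant figures, when written out; every reported result includes exactly one rounding — all derived quantities are rebuilt in full float precision (four oxide percentages, the yield, LOI, net glass mass, the totals) from the weighed amounts on 2000 kg of glass, as they appear in question or answer.
Target masses of each oxide per 2000 kg glaze:
  Al2O3: 10.61% × 2000 = 212.2 kg
  PbO: 11.58% × 2000 = 231.6 kg
  SiO2: 77.33% × 2000 = 1547 kg
  Li2O: 0.4743% × 2000 = 9.486 kg
Verifying the oxide balance per the reported batch figures, on the stated basis (target by target, the sums agree exact up to rounding of places):
  Al2O3: 129.4·0.2709 + 173.4·0.9960 + 1471·0.003000 = 212.2 kg (target 212.2 kg)
  PbO: 231.8·0.9990 = 231.6 kg (target 231.6 kg)
  SiO2: 129.4·0.6407 + 1471·0.9950 = 1547 kg (target 1547 kg)
  Li2O: 129.4·0.07330 = 9.485 kg (target 9.486 kg)
Glass-mass sanity pass: Σ batch − LOI loss = 2000 kg (oxide target masses add up to 2000 kg; versus the stated basis of 2000 kg — differing by rounding only).
Whole-batch sum: Σ batch = 2006 kg; LOI loss = Σ batch·LOI = 5.821 kg; yield, glass over the total, = 99.71%.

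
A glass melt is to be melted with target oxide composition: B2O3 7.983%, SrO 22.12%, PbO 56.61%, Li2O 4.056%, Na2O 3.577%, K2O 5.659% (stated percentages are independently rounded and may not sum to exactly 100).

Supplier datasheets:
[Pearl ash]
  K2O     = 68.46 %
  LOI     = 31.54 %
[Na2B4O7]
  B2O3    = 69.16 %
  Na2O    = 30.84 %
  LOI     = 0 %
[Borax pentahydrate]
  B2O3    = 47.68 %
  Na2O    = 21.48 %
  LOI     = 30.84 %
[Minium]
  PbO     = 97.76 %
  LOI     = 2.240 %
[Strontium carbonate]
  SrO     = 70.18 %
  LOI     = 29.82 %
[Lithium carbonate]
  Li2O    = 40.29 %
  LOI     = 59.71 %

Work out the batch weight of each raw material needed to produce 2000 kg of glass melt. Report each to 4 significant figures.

Each numeric step holds full float precision through the solve. Working values appear rounded off to 4 significant digits on the page. Every reported result takes exactly one rounding — all derived quantities are computed starting from the weights on 2000 kg of glass at exact precision (the six compositions, the totals, yield, net glass mass, ignition loss), as set out in the question or the answer.
Oxide mass targets, per 2000 kg glass melt:
  B2O3: 7.983% × 2000 = 159.7 kg
  SrO: 22.12% × 2000 = 442.4 kg
  PbO: 56.61% × 2000 = 1132 kg
  Li2O: 4.056% × 2000 = 81.12 kg
  Na2O: 3.577% × 2000 = 71.54 kg
  K2O: 5.659% × 2000 = 113.2 kg
Verifying the oxide balance on the weights just shown, on the stated basis (delivered sums recover each target exact up to rounding of places):
  B2O3: 122.3·0.6916 + 157.5·0.4768 = 159.7 kg (target 159.7 kg)
  SrO: 630.4·0.7018 = 442.4 kg (target 442.4 kg)
  PbO: 1158·0.9776 = 1132 kg (target 1132 kg)
  Li2O: 201.3·0.4029 = 81.10 kg (target 81.12 kg)
  Na2O: 122.3·0.3084 + 157.5·0.2148 = 71.55 kg (target 71.54 kg)
  K2O: 165.3·0.6846 = 113.2 kg (target 113.2 kg)
Glass-mass closure: the batch minus its LOI: 2000 kg (summing oxide targets gives 2000 kg; stated basis 2000 kg — a pure rounding effect).
Batch grand total — Σ batch = 2435 kg; ignition loss, Σ(batch × LOI) = 434.8 kg; glass ÷ batch gives a yield of 82.14%.

Batch per 2000 kg glass melt:
  Pearl ash: 165.3 kg
  Na2B4O7: 122.3 kg
  Borax pentahydrate: 157.5 kg
  Minium: 1158 kg
  Strontium carbonate: 630.4 kg
  Lithium carbonate: 201.3 kg
Total batch = 2435 kg; LOI loss = 434.8 kg; yield = 82.14%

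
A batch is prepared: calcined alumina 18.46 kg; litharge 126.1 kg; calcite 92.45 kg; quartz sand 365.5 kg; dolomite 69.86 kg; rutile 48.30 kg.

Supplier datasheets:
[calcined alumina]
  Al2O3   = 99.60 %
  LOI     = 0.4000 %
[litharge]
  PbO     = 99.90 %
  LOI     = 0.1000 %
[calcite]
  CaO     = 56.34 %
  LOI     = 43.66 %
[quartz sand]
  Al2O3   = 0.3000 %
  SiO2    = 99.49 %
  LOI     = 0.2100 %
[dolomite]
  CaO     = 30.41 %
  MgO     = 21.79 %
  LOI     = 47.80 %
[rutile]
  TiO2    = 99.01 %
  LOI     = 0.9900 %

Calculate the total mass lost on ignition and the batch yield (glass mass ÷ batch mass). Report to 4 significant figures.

LOI loss = 75.20 kg; glass = 645.5 kg; yield = 89.56%

The working math carries exact precision through the solve — mid-chain values are printed, with 4-significant-figure rounding, across the worked steps — every reported value takes a single rounding — derived quantities, including LOI, the yield, six oxide percentages, totals, net glass mass, are rebuilt from the batch weights on 645.5 kg of glass at exact precision exactly as shown in problem or answer.
LOI of each material in turn:
  calcined alumina: 18.46 × 0.004000 = 0.07384 kg
  litharge: 126.1 × 0.001000 = 0.1261 kg
  calcite: 92.45 × 0.4366 = 40.36 kg
  quartz sand: 365.5 × 0.002100 = 0.7675 kg
  dolomite: 69.86 × 0.4780 = 33.39 kg
  rutile: 48.30 × 0.009900 = 0.4782 kg
Total LOI = 75.20 kg
Glass = batch − LOI = 720.7 − 75.20 = 645.5 kg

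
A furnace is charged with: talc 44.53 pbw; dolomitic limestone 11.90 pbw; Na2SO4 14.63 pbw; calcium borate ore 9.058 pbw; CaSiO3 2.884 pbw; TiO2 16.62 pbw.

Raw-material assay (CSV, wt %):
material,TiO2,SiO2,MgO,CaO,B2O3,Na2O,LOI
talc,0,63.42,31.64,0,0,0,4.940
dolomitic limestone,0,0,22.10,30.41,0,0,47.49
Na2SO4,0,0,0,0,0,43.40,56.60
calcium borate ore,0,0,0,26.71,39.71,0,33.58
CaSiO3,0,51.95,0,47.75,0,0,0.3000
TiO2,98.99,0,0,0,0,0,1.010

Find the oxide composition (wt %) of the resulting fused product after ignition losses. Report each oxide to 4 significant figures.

All arithmetic holds full precision from start to finish; the intermediate values appear rounded to four significant digits between the steps — every reported value is rounded just once — derived quantities are carried starting from the weights per 80.27 pbw of glass in full float precision (LOI, glass mass, six oxide percentages, yield, the totals) as set out in the question or the answer.
Oxide-by-oxide delivered mass:
  TiO2: 16.62·0.9899 = 16.45 pbw
  SiO2: 44.53·0.6342 + 2.884·0.5195 = 29.74 pbw
  MgO: 44.53·0.3164 + 11.90·0.2210 = 16.72 pbw
  CaO: 11.90·0.3041 + 9.058·0.2671 + 2.884·0.4775 = 7.415 pbw
  B2O3: 9.058·0.3971 = 3.597 pbw
  Na2O: 14.63·0.4340 = 6.349 pbw
LOI: 44.53·0.04940 + 11.90·0.4749 + 14.63·0.5660 + 9.058·0.3358 + 2.884·0.003000 + 16.62·0.01010 = 19.35 pbw
The glass mass, total less LOI, = 99.62 − 19.35 = 80.27 pbw (= the summed oxide contributions)
each wt % is 100 × oxide ÷ glass

Glass mass = 80.27 pbw (batch 99.62 − LOI 19.35).
Composition: TiO2 20.50%, SiO2 37.05%, MgO 20.83%, CaO 9.238%, B2O3 4.481%, Na2O 7.910%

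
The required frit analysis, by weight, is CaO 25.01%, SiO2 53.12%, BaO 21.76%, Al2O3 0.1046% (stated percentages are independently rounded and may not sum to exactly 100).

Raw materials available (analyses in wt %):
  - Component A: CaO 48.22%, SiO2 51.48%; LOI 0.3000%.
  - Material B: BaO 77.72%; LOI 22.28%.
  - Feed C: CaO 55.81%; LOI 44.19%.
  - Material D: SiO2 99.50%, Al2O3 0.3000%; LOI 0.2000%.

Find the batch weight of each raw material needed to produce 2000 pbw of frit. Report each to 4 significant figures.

Batch per 2000 pbw frit:
  Component A: 715.9 pbw
  Material B: 560.0 pbw
  Feed C: 277.7 pbw
  Material D: 697.3 pbw
Total batch = 2251 pbw; LOI loss = 251.0 pbw; yield = 88.85%

Mid-chain values are printed, rounded to four significant digits, between the steps; each numeric step holds full precision through the solve; each reported number is rounded just once. Derived quantities, including net glass mass, the yield, LOI, totals, four oxide percentages, are carried from the weighed amounts per 2000 pbw of glass at full precision precisely as stated by the question or the answer.
Oxide-by-oxide targets in 2000 pbw frit:
  CaO: 25.01% × 2000 = 500.2 pbw
  SiO2: 53.12% × 2000 = 1062 pbw
  BaO: 21.76% × 2000 = 435.2 pbw
  Al2O3: 0.1046% × 2000 = 2.092 pbw
Mass-balance tally per oxide with the batch weights as given, against the basis in use (target by target, the sums agree net of answer rounding effects):
  CaO: 715.9·0.4822 + 277.7·0.5581 = 500.2 pbw (target 500.2 pbw)
  SiO2: 715.9·0.5148 + 697.3·0.9950 = 1062 pbw (target 1062 pbw)
  BaO: 560.0·0.7772 = 435.2 pbw (target 435.2 pbw)
  Al2O3: 697.3·0.003000 = 2.092 pbw (target 2.092 pbw)
Glass-mass bookkeeping: Σ batch − LOI loss = 2000 pbw (the Σ of target masses is 2000 pbw; stated basis 2000 pbw — differing by rounding only).
Whole-batch sum: Σ batch = 2251 pbw; ignition loss, Σ(batch × LOI) = 251.0 pbw; yield, glass over the total, = 88.85%.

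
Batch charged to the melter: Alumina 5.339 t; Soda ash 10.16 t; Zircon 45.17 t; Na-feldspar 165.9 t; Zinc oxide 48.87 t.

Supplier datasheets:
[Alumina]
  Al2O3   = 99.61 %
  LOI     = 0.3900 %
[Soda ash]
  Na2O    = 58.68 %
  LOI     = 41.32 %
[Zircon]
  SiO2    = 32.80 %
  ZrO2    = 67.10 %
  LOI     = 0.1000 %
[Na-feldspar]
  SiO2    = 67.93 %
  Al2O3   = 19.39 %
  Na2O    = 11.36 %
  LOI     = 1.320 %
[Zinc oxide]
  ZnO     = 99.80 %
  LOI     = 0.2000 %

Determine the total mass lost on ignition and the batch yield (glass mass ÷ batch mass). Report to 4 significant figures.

Every computation runs at exact precision in all steps; values along the way appear (rounded to four significant figures) at each printed step; a single rounding yields every reported result; all derived quantities are computed at full precision (the yield, the five compositions, LOI, totals, net glass mass) from the batch weights on 268.9 t of glass precisely as stated by the question or the answer.
Material-by-material LOI:
  Alumina: 5.339 × 0.003900 = 0.02082 t
  Soda ash: 10.16 × 0.4132 = 4.198 t
  Zircon: 45.17 × 0.001000 = 0.04517 t
  Na-feldspar: 165.9 × 0.01320 = 2.190 t
  Zinc oxide: 48.87 × 0.002000 = 0.09774 t
Total LOI = 6.552 t
Glass = batch − LOI = 275.4 − 6.552 = 268.9 t

LOI loss = 6.552 t; glass = 268.9 t; yield = 97.62%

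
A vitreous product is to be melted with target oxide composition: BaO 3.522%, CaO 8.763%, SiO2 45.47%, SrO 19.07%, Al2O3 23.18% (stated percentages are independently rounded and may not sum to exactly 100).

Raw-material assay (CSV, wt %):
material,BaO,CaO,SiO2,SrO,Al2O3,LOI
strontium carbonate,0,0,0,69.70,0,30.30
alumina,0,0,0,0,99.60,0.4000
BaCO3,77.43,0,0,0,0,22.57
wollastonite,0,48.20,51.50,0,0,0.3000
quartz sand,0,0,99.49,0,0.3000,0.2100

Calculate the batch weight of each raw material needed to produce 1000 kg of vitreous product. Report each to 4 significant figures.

Batch per 1000 kg vitreous product:
  strontium carbonate: 273.6 kg
  alumina: 231.6 kg
  BaCO3: 45.49 kg
  wollastonite: 181.8 kg
  quartz sand: 362.9 kg
Total batch = 1095 kg; LOI loss = 95.40 kg; yield = 91.29%

In-progress results are printed rounded to four significant figures in the working — each numeric step holds full precision all the way through. Every reported result takes just one rounding — all derived quantities are computed starting from the weights per 1000 kg of glass at full precision (the totals, five oxide percentages, LOI, net glass mass, yield), as quoted within the problem or answer text.
Per-oxide target masses for 1000 kg vitreous product:
  BaO: 3.522% × 1000 = 35.22 kg
  CaO: 8.763% × 1000 = 87.63 kg
  SiO2: 45.47% × 1000 = 454.7 kg
  SrO: 19.07% × 1000 = 190.7 kg
  Al2O3: 23.18% × 1000 = 231.8 kg
Checking each oxide sum given the weights on record, for the quoted basis mass (target by target, the sums agree net of answer rounding effects):
  BaO: 45.49·0.7743 = 35.22 kg (target 35.22 kg)
  CaO: 181.8·0.4820 = 87.63 kg (target 87.63 kg)
  SiO2: 181.8·0.5150 + 362.9·0.9949 = 454.7 kg (target 454.7 kg)
  SrO: 273.6·0.6970 = 190.7 kg (target 190.7 kg)
  Al2O3: 231.6·0.9960 + 362.9·0.003000 = 231.8 kg (target 231.8 kg)
Glass-mass bookkeeping: batch total minus LOI = 1000 kg (the Σ of target masses is 1000 kg; versus the stated basis of 1000 kg — gaps are rounding artifacts).
Whole-batch sum: Σ batch = 1095 kg; ignition loss, Σ(batch × LOI) = 95.40 kg; as yield: glass ÷ batch → 91.29%.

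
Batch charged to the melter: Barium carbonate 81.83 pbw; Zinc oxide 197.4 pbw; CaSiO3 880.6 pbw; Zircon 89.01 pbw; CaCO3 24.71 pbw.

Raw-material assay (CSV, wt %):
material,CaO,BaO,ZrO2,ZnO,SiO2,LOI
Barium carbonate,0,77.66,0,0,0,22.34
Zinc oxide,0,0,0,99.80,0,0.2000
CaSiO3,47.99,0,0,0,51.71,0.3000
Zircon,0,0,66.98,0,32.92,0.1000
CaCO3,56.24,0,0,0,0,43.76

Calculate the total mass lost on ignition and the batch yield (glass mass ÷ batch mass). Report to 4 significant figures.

The working math carries full precision in every operation. Intermediates are shown (rounded to four significant digits) in the printout — a single rounding yields each reported figure. All derived quantities (LOI, yield, totals, five oxide percentages, net glass mass) are carried from the batch weights for 1241 pbw of glass at full float precision, exactly as shown in either problem or answer.
Each material's LOI contribution:
  Barium carbonate: 81.83 × 0.2234 = 18.28 pbw
  Zinc oxide: 197.4 × 0.002000 = 0.3948 pbw
  CaSiO3: 880.6 × 0.003000 = 2.642 pbw
  Zircon: 89.01 × 0.001000 = 0.08901 pbw
  CaCO3: 24.71 × 0.4376 = 10.81 pbw
Total LOI = 32.22 pbw
Glass = batch − LOI = 1274 − 32.22 = 1241 pbw

LOI loss = 32.22 pbw; glass = 1241 pbw; yield = 97.47%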